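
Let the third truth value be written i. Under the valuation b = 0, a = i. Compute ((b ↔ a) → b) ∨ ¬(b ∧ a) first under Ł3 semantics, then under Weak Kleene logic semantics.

1; i

In Ł3: b ↔ a = 0 ↔ i = i
(b ↔ a) → b = i → 0 = i
b ∧ a = 0 ∧ i = 0
¬(b ∧ a) = ¬0 = 1
((b ↔ a) → b) ∨ ¬(b ∧ a) = i ∨ 1 = 1
In Weak Kleene logic: b ↔ a = 0 ↔ i = i
(b ↔ a) → b = i → 0 = i  [any arg is the third value ⇒ result is the third value]
b ∧ a = 0 ∧ i = i
¬(b ∧ a) = ¬i = i
((b ↔ a) → b) ∨ ¬(b ∧ a) = i ∨ i = i
They differ because Ł3 and Weak Kleene logic treat i differently under the binary connectives.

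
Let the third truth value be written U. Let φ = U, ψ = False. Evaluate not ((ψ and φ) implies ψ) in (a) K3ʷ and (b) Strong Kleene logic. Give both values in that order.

In K3ʷ: ψ and φ = False and U = U
(ψ and φ) implies ψ = U implies False = U  [any arg is the third value ⇒ result is the third value]
not ((ψ and φ) implies ψ) = not U = U
In Strong Kleene logic: ψ and φ = False and U = False
(ψ and φ) implies ψ = False implies False = True
not ((ψ and φ) implies ψ) = not True = False
They differ because K3ʷ and Strong Kleene logic treat U differently under the binary connectives.

U; False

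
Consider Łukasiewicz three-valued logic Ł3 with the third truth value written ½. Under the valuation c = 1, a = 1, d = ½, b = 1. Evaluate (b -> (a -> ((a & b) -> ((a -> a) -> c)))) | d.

a & b = 1 & 1 = 1
a -> a = 1 -> 1 = 1
(a -> a) -> c = 1 -> 1 = 1
(a & b) -> ((a -> a) -> c) = 1 -> 1 = 1
a -> ((a & b) -> ((a -> a) -> c)) = 1 -> 1 = 1
b -> (a -> ((a & b) -> ((a -> a) -> c))) = 1 -> 1 = 1
(b -> (a -> ((a & b) -> ((a -> a) -> c)))) | d = 1 | ½ = 1

1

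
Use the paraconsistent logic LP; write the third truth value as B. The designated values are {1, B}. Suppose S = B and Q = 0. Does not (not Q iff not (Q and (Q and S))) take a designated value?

not Q = not 0 = 1
Q and S = 0 and B = 0
Q and (Q and S) = 0 and 0 = 0
not (Q and (Q and S)) = not 0 = 1
not Q iff not (Q and (Q and S)) = 1 iff 1 = 1
not (not Q iff not (Q and (Q and S))) = not 1 = 0
0 ∉ {1, B}.

No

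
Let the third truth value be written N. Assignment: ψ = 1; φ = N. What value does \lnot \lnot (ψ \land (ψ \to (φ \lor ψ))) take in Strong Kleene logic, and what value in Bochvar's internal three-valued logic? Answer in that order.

In Strong Kleene logic: φ \lor ψ = N \lor 1 = 1
ψ \to (φ \lor ψ) = 1 \to 1 = 1
ψ \land (ψ \to (φ \lor ψ)) = 1 \land 1 = 1
\lnot (ψ \land (ψ \to (φ \lor ψ))) = \lnot 1 = 0
\lnot \lnot (ψ \land (ψ \to (φ \lor ψ))) = \lnot 0 = 1
In Bochvar's internal three-valued logic: φ \lor ψ = N \lor 1 = N
ψ \to (φ \lor ψ) = 1 \to N = N  [any arg is the third value ⇒ result is the third value]
ψ \land (ψ \to (φ \lor ψ)) = 1 \land N = N
\lnot (ψ \land (ψ \to (φ \lor ψ))) = \lnot N = N
\lnot \lnot (ψ \land (ψ \to (φ \lor ψ))) = \lnot N = N
They differ because Strong Kleene logic and Bochvar's internal three-valued logic treat N differently under the binary connectives.

1; N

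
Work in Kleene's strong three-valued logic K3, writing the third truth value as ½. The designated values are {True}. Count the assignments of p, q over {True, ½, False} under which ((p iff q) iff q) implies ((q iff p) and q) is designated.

Designated under: (p=True, q=True); (p=False, q=True); (p=False, q=False).

3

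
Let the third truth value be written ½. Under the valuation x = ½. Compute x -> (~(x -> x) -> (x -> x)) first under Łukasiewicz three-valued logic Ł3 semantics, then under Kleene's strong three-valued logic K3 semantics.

True; ½

In Łukasiewicz three-valued logic Ł3: x -> x = ½ -> ½ = True  [min(1, 1−½+½)]
~(x -> x) = ~True = False
x -> x = ½ -> ½ = True
~(x -> x) -> (x -> x) = False -> True = True
x -> (~(x -> x) -> (x -> x)) = ½ -> True = True
In Kleene's strong three-valued logic K3: x -> x = ½ -> ½ = ½
~(x -> x) = ~½ = ½
x -> x = ½ -> ½ = ½
~(x -> x) -> (x -> x) = ½ -> ½ = ½
x -> (~(x -> x) -> (x -> x)) = ½ -> ½ = ½
They differ because Łukasiewicz three-valued logic Ł3 and Kleene's strong three-valued logic K3 treat ½ differently under implication.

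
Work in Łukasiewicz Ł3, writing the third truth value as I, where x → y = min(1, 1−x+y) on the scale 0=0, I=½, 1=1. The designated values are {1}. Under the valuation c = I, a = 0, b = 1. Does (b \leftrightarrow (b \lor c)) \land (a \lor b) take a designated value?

b \lor c = 1 \lor I = 1
b \leftrightarrow (b \lor c) = 1 \leftrightarrow 1 = 1
a \lor b = 0 \lor 1 = 1
(b \leftrightarrow (b \lor c)) \land (a \lor b) = 1 \land 1 = 1
1 ∈ {1}.

Yes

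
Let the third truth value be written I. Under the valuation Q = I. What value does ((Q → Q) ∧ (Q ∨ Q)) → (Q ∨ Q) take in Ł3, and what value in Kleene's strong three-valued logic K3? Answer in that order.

T; I

In Ł3: Q → Q = I → I = T  [min(1, 1−½+½)]
Q ∨ Q = I ∨ I = I
(Q → Q) ∧ (Q ∨ Q) = T ∧ I = I
Q ∨ Q = I ∨ I = I
((Q → Q) ∧ (Q ∨ Q)) → (Q ∨ Q) = I → I = T
In Kleene's strong three-valued logic K3: Q → Q = I → I = I  [¬I ∨ I]
Q ∨ Q = I ∨ I = I
(Q → Q) ∧ (Q ∨ Q) = I ∧ I = I
Q ∨ Q = I ∨ I = I
((Q → Q) ∧ (Q ∨ Q)) → (Q ∨ Q) = I → I = I
They differ because Ł3 and Kleene's strong three-valued logic K3 treat I differently under implication.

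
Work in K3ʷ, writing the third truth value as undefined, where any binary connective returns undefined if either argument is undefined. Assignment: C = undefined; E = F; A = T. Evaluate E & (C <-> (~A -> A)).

~A = ~T = F
~A -> A = F -> T = T
C <-> (~A -> A) = undefined <-> T = undefined
E & (C <-> (~A -> A)) = F & undefined = undefined

undefined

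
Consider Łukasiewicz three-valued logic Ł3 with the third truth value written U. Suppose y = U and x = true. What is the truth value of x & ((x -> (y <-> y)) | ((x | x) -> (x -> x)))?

true

y <-> y = U <-> U = true  [1 − |½−½|]
x -> (y <-> y) = true -> true = true
x | x = true | true = true
x -> x = true -> true = true
(x | x) -> (x -> x) = true -> true = true
(x -> (y <-> y)) | ((x | x) -> (x -> x)) = true | true = true
x & ((x -> (y <-> y)) | ((x | x) -> (x -> x))) = true & true = true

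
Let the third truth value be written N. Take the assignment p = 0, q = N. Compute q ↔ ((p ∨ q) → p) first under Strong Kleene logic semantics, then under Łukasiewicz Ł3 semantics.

In Strong Kleene logic: p ∨ q = 0 ∨ N = N
(p ∨ q) → p = N → 0 = N  [¬N ∨ 0]
q ↔ ((p ∨ q) → p) = N ↔ N = N
In Łukasiewicz Ł3: p ∨ q = 0 ∨ N = N
(p ∨ q) → p = N → 0 = N  [min(1, 1−½+0)]
q ↔ ((p ∨ q) → p) = N ↔ N = 1
They differ because Strong Kleene logic and Łukasiewicz Ł3 treat N differently under implication.

N; 1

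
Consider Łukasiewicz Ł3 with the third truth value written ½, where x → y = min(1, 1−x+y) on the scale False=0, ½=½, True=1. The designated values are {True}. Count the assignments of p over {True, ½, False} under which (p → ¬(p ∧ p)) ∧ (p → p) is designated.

2

p=True: False ·
p=½: True ✓
p=False: True ✓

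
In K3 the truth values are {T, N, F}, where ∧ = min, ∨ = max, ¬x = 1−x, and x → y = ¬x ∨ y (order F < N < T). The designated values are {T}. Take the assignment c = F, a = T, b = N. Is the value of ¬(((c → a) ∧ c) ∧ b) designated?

c → a = F → T = T
(c → a) ∧ c = T ∧ F = F
((c → a) ∧ c) ∧ b = F ∧ N = F
¬(((c → a) ∧ c) ∧ b) = ¬F = T
T ∈ {T}.

Yes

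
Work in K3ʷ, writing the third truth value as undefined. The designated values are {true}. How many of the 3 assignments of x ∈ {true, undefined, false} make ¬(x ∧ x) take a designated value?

1

x=true: false ·
x=undefined: undefined ·
x=false: true ✓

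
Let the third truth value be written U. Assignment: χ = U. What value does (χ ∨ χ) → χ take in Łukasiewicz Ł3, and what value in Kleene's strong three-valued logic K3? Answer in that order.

T; U

In Łukasiewicz Ł3: χ ∨ χ = U ∨ U = U
(χ ∨ χ) → χ = U → U = T  [min(1, 1−½+½)]
In Kleene's strong three-valued logic K3: χ ∨ χ = U ∨ U = U
(χ ∨ χ) → χ = U → U = U  [¬U ∨ U]
They differ because Łukasiewicz Ł3 and Kleene's strong three-valued logic K3 treat U differently under implication.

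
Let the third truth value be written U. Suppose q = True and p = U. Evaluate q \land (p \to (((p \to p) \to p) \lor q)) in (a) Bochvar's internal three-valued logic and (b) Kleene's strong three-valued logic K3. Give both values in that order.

U; True

In Bochvar's internal three-valued logic: p \to p = U \to U = U
(p \to p) \to p = U \to U = U
((p \to p) \to p) \lor q = U \lor True = U
p \to (((p \to p) \to p) \lor q) = U \to U = U
q \land (p \to (((p \to p) \to p) \lor q)) = True \land U = U
In Kleene's strong three-valued logic K3: p \to p = U \to U = U  [\lnot U \lor U]
(p \to p) \to p = U \to U = U
((p \to p) \to p) \lor q = U \lor True = True
p \to (((p \to p) \to p) \lor q) = U \to True = True
q \land (p \to (((p \to p) \to p) \lor q)) = True \land True = True
They differ because Bochvar's internal three-valued logic and Kleene's strong three-valued logic K3 treat U differently under the binary connectives.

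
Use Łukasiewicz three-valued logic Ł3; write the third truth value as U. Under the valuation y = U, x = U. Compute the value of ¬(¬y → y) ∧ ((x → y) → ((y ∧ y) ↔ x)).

0

¬y = ¬U = U
¬y → y = U → U = 1  [min(1, 1−½+½)]
¬(¬y → y) = ¬1 = 0
x → y = U → U = 1
y ∧ y = U ∧ U = U
(y ∧ y) ↔ x = U ↔ U = 1
(x → y) → ((y ∧ y) ↔ x) = 1 → 1 = 1
¬(¬y → y) ∧ ((x → y) → ((y ∧ y) ↔ x)) = 0 ∧ 1 = 0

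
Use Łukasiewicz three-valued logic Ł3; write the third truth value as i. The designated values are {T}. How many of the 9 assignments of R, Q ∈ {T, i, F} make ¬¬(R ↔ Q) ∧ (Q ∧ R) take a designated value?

Designated under: (R=T, Q=T).

1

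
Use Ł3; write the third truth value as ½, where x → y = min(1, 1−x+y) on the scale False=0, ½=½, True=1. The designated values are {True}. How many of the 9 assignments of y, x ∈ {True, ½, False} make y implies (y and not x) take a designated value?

Of the 9 assignments, 6 give a value in {True}.

6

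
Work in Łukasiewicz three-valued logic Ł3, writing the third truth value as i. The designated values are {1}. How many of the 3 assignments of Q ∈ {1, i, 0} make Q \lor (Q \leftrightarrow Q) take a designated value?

Q=1: 1 ✓
Q=i: 1 ✓
Q=0: 1 ✓

3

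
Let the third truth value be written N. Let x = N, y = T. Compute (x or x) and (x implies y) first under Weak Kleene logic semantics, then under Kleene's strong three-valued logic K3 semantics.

In Weak Kleene logic: x or x = N or N = N
x implies y = N implies T = N  [any arg is the third value ⇒ result is the third value]
(x or x) and (x implies y) = N and N = N
In Kleene's strong three-valued logic K3: x or x = N or N = N
x implies y = N implies T = T  [not N or T]
(x or x) and (x implies y) = N and T = N

N; N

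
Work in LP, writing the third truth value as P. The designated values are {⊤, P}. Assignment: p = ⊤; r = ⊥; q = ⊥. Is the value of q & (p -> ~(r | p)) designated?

No

r | p = ⊥ | ⊤ = ⊤
~(r | p) = ~⊤ = ⊥
p -> ~(r | p) = ⊤ -> ⊥ = ⊥
q & (p -> ~(r | p)) = ⊥ & ⊥ = ⊥
⊥ ∉ {⊤, P}.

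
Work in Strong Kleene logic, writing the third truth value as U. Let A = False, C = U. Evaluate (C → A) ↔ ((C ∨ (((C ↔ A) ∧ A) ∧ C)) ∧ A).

U

C → A = U → False = U  [¬U ∨ False]
C ↔ A = U ↔ False = U
(C ↔ A) ∧ A = U ∧ False = False
((C ↔ A) ∧ A) ∧ C = False ∧ U = False
C ∨ (((C ↔ A) ∧ A) ∧ C) = U ∨ False = U
(C ∨ (((C ↔ A) ∧ A) ∧ C)) ∧ A = U ∧ False = False
(C → A) ↔ ((C ∨ (((C ↔ A) ∧ A) ∧ C)) ∧ A) = U ↔ False = U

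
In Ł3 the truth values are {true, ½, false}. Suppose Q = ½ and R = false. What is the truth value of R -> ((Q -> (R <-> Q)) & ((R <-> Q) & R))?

true

R <-> Q = false <-> ½ = ½  [1 − |0−½|]
Q -> (R <-> Q) = ½ -> ½ = true
R <-> Q = false <-> ½ = ½
(R <-> Q) & R = ½ & false = false
(Q -> (R <-> Q)) & ((R <-> Q) & R) = true & false = false
R -> ((Q -> (R <-> Q)) & ((R <-> Q) & R)) = false -> false = true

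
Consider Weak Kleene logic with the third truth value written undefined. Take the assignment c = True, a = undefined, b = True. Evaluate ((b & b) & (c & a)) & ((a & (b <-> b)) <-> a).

b & b = True & True = True
c & a = True & undefined = undefined
(b & b) & (c & a) = True & undefined = undefined
b <-> b = True <-> True = True
a & (b <-> b) = undefined & True = undefined
(a & (b <-> b)) <-> a = undefined <-> undefined = undefined
((b & b) & (c & a)) & ((a & (b <-> b)) <-> a) = undefined & undefined = undefined

undefined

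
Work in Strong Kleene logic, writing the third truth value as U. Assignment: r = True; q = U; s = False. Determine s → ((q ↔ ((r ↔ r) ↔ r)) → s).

True

r ↔ r = True ↔ True = True
(r ↔ r) ↔ r = True ↔ True = True
q ↔ ((r ↔ r) ↔ r) = U ↔ True = U
(q ↔ ((r ↔ r) ↔ r)) → s = U → False = U  [¬U ∨ False]
s → ((q ↔ ((r ↔ r) ↔ r)) → s) = False → U = True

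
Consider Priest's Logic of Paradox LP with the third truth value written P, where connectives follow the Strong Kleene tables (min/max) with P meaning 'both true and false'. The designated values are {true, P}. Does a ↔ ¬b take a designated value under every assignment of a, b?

Countermodel: a=true, b=true gives false, which is not designated.

No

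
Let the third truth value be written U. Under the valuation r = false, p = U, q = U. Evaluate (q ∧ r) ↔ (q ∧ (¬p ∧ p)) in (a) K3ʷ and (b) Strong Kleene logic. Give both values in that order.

U; U

In K3ʷ: q ∧ r = U ∧ false = U
¬p = ¬U = U
¬p ∧ p = U ∧ U = U
q ∧ (¬p ∧ p) = U ∧ U = U
(q ∧ r) ↔ (q ∧ (¬p ∧ p)) = U ↔ U = U
In Strong Kleene logic: q ∧ r = U ∧ false = false
¬p = ¬U = U
¬p ∧ p = U ∧ U = U
q ∧ (¬p ∧ p) = U ∧ U = U
(q ∧ r) ↔ (q ∧ (¬p ∧ p)) = false ↔ U = U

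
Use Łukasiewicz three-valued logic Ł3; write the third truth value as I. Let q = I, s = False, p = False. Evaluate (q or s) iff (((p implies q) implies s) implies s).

I

q or s = I or False = I
p implies q = False implies I = True
(p implies q) implies s = True implies False = False
((p implies q) implies s) implies s = False implies False = True
(q or s) iff (((p implies q) implies s) implies s) = I iff True = I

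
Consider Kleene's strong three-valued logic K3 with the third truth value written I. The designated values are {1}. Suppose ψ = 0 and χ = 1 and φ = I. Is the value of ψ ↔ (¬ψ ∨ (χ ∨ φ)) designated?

¬ψ = ¬0 = 1
χ ∨ φ = 1 ∨ I = 1
¬ψ ∨ (χ ∨ φ) = 1 ∨ 1 = 1
ψ ↔ (¬ψ ∨ (χ ∨ φ)) = 0 ↔ 1 = 0
0 ∉ {1}.

No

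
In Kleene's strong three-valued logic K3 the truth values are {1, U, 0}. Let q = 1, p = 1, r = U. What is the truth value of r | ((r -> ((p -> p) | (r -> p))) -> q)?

1

p -> p = 1 -> 1 = 1
r -> p = U -> 1 = 1  [~U | 1]
(p -> p) | (r -> p) = 1 | 1 = 1
r -> ((p -> p) | (r -> p)) = U -> 1 = 1
(r -> ((p -> p) | (r -> p))) -> q = 1 -> 1 = 1
r | ((r -> ((p -> p) | (r -> p))) -> q) = U | 1 = 1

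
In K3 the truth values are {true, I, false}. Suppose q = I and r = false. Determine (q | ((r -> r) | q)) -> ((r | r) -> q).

r -> r = false -> false = true
(r -> r) | q = true | I = true
q | ((r -> r) | q) = I | true = true
r | r = false | false = false
(r | r) -> q = false -> I = true
(q | ((r -> r) | q)) -> ((r | r) -> q) = true -> true = true

true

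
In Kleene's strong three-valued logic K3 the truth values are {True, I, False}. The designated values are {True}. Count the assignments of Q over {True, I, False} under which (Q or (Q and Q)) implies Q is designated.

2

Q=True: True ✓
Q=I: I ·
Q=False: True ✓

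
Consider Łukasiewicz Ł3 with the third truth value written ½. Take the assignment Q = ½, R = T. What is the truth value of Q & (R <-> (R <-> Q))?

½

R <-> Q = T <-> ½ = ½
R <-> (R <-> Q) = T <-> ½ = ½
Q & (R <-> (R <-> Q)) = ½ & ½ = ½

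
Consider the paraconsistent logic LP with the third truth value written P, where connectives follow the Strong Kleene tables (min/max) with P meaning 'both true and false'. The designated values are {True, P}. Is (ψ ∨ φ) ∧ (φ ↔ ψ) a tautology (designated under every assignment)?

No

Countermodel: ψ=True, φ=False gives False, which is not designated.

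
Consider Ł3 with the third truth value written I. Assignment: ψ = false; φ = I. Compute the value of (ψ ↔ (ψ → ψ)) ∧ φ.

ψ → ψ = false → false = true
ψ ↔ (ψ → ψ) = false ↔ true = false
(ψ ↔ (ψ → ψ)) ∧ φ = false ∧ I = false

false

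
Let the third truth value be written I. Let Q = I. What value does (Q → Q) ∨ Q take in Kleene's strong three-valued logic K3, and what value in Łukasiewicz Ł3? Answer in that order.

I; true

In Kleene's strong three-valued logic K3: Q → Q = I → I = I  [¬I ∨ I]
(Q → Q) ∨ Q = I ∨ I = I
In Łukasiewicz Ł3: Q → Q = I → I = true
(Q → Q) ∨ Q = true ∨ I = true
They differ because Kleene's strong three-valued logic K3 and Łukasiewicz Ł3 treat I differently under implication.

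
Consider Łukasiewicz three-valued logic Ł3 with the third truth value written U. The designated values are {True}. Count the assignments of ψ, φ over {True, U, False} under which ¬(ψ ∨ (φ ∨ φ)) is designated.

1

Designated under: (ψ=False, φ=False).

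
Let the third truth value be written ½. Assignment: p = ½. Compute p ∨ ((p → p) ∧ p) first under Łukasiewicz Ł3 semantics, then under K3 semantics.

½; ½

In Łukasiewicz Ł3: p → p = ½ → ½ = T  [min(1, 1−½+½)]
(p → p) ∧ p = T ∧ ½ = ½
p ∨ ((p → p) ∧ p) = ½ ∨ ½ = ½
In K3: p → p = ½ → ½ = ½  [¬½ ∨ ½]
(p → p) ∧ p = ½ ∧ ½ = ½
p ∨ ((p → p) ∧ p) = ½ ∨ ½ = ½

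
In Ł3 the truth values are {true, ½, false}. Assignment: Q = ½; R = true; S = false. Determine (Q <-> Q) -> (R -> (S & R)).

false

Q <-> Q = ½ <-> ½ = true
S & R = false & true = false
R -> (S & R) = true -> false = false
(Q <-> Q) -> (R -> (S & R)) = true -> false = false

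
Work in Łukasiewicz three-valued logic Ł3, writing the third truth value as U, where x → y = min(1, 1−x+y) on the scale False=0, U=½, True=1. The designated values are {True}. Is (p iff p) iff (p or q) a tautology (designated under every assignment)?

Countermodel: p=U, q=U gives U, which is not designated.

No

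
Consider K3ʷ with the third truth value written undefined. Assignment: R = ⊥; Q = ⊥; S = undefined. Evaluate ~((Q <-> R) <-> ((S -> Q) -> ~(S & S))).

undefined

Q <-> R = ⊥ <-> ⊥ = ⊤
S -> Q = undefined -> ⊥ = undefined  [any arg is the third value ⇒ result is the third value]
S & S = undefined & undefined = undefined
~(S & S) = ~undefined = undefined
(S -> Q) -> ~(S & S) = undefined -> undefined = undefined
(Q <-> R) <-> ((S -> Q) -> ~(S & S)) = ⊤ <-> undefined = undefined
~((Q <-> R) <-> ((S -> Q) -> ~(S & S))) = ~undefined = undefined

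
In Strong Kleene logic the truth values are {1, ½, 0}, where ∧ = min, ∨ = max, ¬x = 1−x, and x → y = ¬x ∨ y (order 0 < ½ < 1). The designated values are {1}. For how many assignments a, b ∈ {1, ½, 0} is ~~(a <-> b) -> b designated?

Designated under: (a=1, b=1); (a=1, b=0); (a=½, b=1); (a=0, b=1).

4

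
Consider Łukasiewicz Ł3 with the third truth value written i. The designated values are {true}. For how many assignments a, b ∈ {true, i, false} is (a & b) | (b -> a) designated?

Of the 9 assignments, 6 give a value in {true}.

6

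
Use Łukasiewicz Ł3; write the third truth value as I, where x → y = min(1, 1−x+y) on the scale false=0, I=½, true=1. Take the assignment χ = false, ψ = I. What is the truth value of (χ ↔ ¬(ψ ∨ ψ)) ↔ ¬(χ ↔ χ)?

ψ ∨ ψ = I ∨ I = I
¬(ψ ∨ ψ) = ¬I = I
χ ↔ ¬(ψ ∨ ψ) = false ↔ I = I  [1 − |0−½|]
χ ↔ χ = false ↔ false = true
¬(χ ↔ χ) = ¬true = false
(χ ↔ ¬(ψ ∨ ψ)) ↔ ¬(χ ↔ χ) = I ↔ false = I

I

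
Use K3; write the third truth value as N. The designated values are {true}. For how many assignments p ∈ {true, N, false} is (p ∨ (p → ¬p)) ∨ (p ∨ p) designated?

2

p=true: true ✓
p=N: N ·
p=false: true ✓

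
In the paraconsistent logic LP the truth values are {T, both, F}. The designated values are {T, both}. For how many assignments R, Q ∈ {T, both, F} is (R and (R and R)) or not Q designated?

Of the 9 assignments, 8 give a value in {T, both}.

8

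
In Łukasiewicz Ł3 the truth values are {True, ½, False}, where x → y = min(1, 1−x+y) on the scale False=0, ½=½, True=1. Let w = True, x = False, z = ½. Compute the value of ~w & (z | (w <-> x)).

False

~w = ~True = False
w <-> x = True <-> False = False
z | (w <-> x) = ½ | False = ½
~w & (z | (w <-> x)) = False & ½ = False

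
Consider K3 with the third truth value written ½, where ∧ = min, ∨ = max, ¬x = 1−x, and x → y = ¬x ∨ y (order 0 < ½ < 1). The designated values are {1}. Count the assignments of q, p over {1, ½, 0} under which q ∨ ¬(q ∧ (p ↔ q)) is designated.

6

Of the 9 assignments, 6 give a value in {1}.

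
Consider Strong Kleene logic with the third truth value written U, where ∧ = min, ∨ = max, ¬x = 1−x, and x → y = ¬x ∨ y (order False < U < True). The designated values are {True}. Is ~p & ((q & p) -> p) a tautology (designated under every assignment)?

Countermodel: p=True, q=True gives False, which is not designated.

No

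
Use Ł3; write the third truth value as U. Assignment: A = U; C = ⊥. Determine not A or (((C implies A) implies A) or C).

not A = not U = U
C implies A = ⊥ implies U = ⊤
(C implies A) implies A = ⊤ implies U = U
((C implies A) implies A) or C = U or ⊥ = U
not A or (((C implies A) implies A) or C) = U or U = U

U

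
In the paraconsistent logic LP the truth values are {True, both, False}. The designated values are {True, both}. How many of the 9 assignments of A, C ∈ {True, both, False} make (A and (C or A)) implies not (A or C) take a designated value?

6

Of the 9 assignments, 6 give a value in {True, both}.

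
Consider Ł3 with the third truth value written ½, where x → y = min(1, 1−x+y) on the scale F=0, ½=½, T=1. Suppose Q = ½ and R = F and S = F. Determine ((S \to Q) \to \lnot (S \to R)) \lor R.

F

S \to Q = F \to ½ = T  [min(1, 1−0+½)]
S \to R = F \to F = T
\lnot (S \to R) = \lnot T = F
(S \to Q) \to \lnot (S \to R) = T \to F = F
((S \to Q) \to \lnot (S \to R)) \lor R = F \lor F = F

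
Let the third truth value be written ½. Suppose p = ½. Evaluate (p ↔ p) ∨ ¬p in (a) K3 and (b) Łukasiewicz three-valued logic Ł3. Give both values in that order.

In K3: p ↔ p = ½ ↔ ½ = ½
¬p = ¬½ = ½
(p ↔ p) ∨ ¬p = ½ ∨ ½ = ½
In Łukasiewicz three-valued logic Ł3: p ↔ p = ½ ↔ ½ = true
¬p = ¬½ = ½
(p ↔ p) ∨ ¬p = true ∨ ½ = true
They differ because K3 and Łukasiewicz three-valued logic Ł3 treat ½ differently under implication.

½; true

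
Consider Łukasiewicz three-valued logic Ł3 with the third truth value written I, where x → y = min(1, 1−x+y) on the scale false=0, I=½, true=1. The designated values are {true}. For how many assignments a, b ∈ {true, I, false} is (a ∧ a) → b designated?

Of the 9 assignments, 6 give a value in {true}.

6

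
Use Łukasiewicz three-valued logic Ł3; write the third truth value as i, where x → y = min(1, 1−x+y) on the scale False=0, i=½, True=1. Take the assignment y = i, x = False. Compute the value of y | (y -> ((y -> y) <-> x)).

i

y -> y = i -> i = True  [min(1, 1−½+½)]
(y -> y) <-> x = True <-> False = False
y -> ((y -> y) <-> x) = i -> False = i
y | (y -> ((y -> y) <-> x)) = i | i = i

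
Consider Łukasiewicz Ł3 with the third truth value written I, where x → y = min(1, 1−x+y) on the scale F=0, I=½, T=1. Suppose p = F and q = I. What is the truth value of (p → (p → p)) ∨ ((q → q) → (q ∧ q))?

p → p = F → F = T
p → (p → p) = F → T = T
q → q = I → I = T  [min(1, 1−½+½)]
q ∧ q = I ∧ I = I
(q → q) → (q ∧ q) = T → I = I
(p → (p → p)) ∨ ((q → q) → (q ∧ q)) = T ∨ I = T

T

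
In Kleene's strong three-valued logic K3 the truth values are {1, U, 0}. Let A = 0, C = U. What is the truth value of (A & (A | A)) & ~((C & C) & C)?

A | A = 0 | 0 = 0
A & (A | A) = 0 & 0 = 0
C & C = U & U = U
(C & C) & C = U & U = U
~((C & C) & C) = ~U = U
(A & (A | A)) & ~((C & C) & C) = 0 & U = 0

0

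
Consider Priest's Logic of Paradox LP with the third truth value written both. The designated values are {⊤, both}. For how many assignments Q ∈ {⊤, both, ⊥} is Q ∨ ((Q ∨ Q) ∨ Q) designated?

2

Q=⊤: ⊤ ✓
Q=both: both ✓
Q=⊥: ⊥ ·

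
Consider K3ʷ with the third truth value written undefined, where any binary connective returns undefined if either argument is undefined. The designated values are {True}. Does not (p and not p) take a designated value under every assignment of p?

Countermodel: p=undefined gives undefined, which is not designated.

No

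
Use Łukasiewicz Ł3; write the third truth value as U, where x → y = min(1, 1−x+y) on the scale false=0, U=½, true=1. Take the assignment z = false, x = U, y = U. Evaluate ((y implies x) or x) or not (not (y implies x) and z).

y implies x = U implies U = true
(y implies x) or x = true or U = true
y implies x = U implies U = true
not (y implies x) = not true = false
not (y implies x) and z = false and false = false
not (not (y implies x) and z) = not false = true
((y implies x) or x) or not (not (y implies x) and z) = true or true = true

true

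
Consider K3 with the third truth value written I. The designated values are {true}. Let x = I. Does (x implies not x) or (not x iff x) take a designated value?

not x = not I = I
x implies not x = I implies I = I  [not I or I]
not x = not I = I
not x iff x = I iff I = I
(x implies not x) or (not x iff x) = I or I = I
I ∉ {true}.

No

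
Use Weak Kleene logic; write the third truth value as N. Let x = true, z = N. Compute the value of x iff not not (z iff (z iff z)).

z iff z = N iff N = N
z iff (z iff z) = N iff N = N
not (z iff (z iff z)) = not N = N
not not (z iff (z iff z)) = not N = N
x iff not not (z iff (z iff z)) = true iff N = N

N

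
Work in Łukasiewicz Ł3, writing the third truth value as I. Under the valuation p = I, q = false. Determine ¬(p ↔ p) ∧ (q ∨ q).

p ↔ p = I ↔ I = true  [1 − |½−½|]
¬(p ↔ p) = ¬true = false
q ∨ q = false ∨ false = false
¬(p ↔ p) ∧ (q ∨ q) = false ∧ false = false

false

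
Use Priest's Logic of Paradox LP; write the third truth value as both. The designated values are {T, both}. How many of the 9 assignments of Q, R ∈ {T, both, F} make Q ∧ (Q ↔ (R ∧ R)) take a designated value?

5

Of the 9 assignments, 5 give a value in {T, both}.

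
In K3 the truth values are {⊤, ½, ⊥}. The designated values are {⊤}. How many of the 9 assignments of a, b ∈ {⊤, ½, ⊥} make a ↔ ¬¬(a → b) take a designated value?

1

Designated under: (a=⊤, b=⊤).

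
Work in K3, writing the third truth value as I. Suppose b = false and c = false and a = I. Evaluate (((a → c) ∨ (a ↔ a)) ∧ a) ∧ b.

false

a → c = I → false = I  [¬I ∨ false]
a ↔ a = I ↔ I = I
(a → c) ∨ (a ↔ a) = I ∨ I = I
((a → c) ∨ (a ↔ a)) ∧ a = I ∧ I = I
(((a → c) ∨ (a ↔ a)) ∧ a) ∧ b = I ∧ false = false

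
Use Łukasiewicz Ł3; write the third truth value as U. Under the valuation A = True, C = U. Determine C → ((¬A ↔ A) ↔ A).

U

¬A = ¬True = False
¬A ↔ A = False ↔ True = False
(¬A ↔ A) ↔ A = False ↔ True = False
C → ((¬A ↔ A) ↔ A) = U → False = U  [min(1, 1−½+0)]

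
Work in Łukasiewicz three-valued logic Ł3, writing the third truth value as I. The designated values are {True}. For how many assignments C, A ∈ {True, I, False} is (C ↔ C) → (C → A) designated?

6

Of the 9 assignments, 6 give a value in {True}.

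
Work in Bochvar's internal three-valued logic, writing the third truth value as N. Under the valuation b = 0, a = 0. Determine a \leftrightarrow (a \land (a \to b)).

a \to b = 0 \to 0 = 1
a \land (a \to b) = 0 \land 1 = 0
a \leftrightarrow (a \land (a \to b)) = 0 \leftrightarrow 0 = 1

1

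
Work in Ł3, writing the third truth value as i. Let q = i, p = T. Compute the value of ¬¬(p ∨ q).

T

p ∨ q = T ∨ i = T
¬(p ∨ q) = ¬T = F
¬¬(p ∨ q) = ¬F = T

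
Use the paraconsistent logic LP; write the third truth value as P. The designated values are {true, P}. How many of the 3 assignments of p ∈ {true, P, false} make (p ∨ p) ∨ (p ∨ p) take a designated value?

2

p=true: true ✓
p=P: P ✓
p=false: false ·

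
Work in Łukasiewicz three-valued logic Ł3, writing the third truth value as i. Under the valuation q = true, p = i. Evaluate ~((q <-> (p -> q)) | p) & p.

p -> q = i -> true = true
q <-> (p -> q) = true <-> true = true
(q <-> (p -> q)) | p = true | i = true
~((q <-> (p -> q)) | p) = ~true = false
~((q <-> (p -> q)) | p) & p = false & i = false

false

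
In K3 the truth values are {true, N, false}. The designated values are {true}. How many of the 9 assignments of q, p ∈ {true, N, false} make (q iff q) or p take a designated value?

7

Of the 9 assignments, 7 give a value in {true}.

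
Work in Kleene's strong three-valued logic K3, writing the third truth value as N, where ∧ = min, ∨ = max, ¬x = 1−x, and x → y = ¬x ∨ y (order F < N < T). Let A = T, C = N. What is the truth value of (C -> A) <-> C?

N

C -> A = N -> T = T  [~N | T]
(C -> A) <-> C = T <-> N = N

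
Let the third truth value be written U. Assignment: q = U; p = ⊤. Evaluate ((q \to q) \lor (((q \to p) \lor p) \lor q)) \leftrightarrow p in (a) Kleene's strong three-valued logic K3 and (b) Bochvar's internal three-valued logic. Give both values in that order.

⊤; U

In Kleene's strong three-valued logic K3: q \to q = U \to U = U
q \to p = U \to ⊤ = ⊤
(q \to p) \lor p = ⊤ \lor ⊤ = ⊤
((q \to p) \lor p) \lor q = ⊤ \lor U = ⊤
(q \to q) \lor (((q \to p) \lor p) \lor q) = U \lor ⊤ = ⊤
((q \to q) \lor (((q \to p) \lor p) \lor q)) \leftrightarrow p = ⊤ \leftrightarrow ⊤ = ⊤
In Bochvar's internal three-valued logic: q \to q = U \to U = U  [any arg is the third value ⇒ result is the third value]
q \to p = U \to ⊤ = U
(q \to p) \lor p = U \lor ⊤ = U
((q \to p) \lor p) \lor q = U \lor U = U
(q \to q) \lor (((q \to p) \lor p) \lor q) = U \lor U = U
((q \to q) \lor (((q \to p) \lor p) \lor q)) \leftrightarrow p = U \leftrightarrow ⊤ = U
They differ because Kleene's strong three-valued logic K3 and Bochvar's internal three-valued logic treat U differently under the binary connectives.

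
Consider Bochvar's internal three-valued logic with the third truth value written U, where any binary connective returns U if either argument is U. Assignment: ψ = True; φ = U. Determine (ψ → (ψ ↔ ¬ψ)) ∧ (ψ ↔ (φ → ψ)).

¬ψ = ¬True = False
ψ ↔ ¬ψ = True ↔ False = False
ψ → (ψ ↔ ¬ψ) = True → False = False
φ → ψ = U → True = U
ψ ↔ (φ → ψ) = True ↔ U = U
(ψ → (ψ ↔ ¬ψ)) ∧ (ψ ↔ (φ → ψ)) = False ∧ U = U

U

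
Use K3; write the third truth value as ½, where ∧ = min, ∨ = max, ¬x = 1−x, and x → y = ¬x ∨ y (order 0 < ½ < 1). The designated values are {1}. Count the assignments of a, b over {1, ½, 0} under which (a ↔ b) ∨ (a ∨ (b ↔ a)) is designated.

Designated under: (a=1, b=1); (a=1, b=½); (a=1, b=0); (a=0, b=0).

4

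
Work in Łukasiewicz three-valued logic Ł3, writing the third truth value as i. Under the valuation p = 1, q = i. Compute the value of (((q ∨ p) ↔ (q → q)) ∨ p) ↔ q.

q ∨ p = i ∨ 1 = 1
q → q = i → i = 1  [min(1, 1−½+½)]
(q ∨ p) ↔ (q → q) = 1 ↔ 1 = 1
((q ∨ p) ↔ (q → q)) ∨ p = 1 ∨ 1 = 1
(((q ∨ p) ↔ (q → q)) ∨ p) ↔ q = 1 ↔ i = i

i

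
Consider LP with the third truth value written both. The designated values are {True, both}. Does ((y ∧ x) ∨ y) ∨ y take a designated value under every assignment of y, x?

Countermodel: y=False, x=True gives False, which is not designated.

No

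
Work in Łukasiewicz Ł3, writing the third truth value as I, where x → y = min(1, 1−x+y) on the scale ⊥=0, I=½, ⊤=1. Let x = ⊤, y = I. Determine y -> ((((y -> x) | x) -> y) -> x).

⊤

y -> x = I -> ⊤ = ⊤
(y -> x) | x = ⊤ | ⊤ = ⊤
((y -> x) | x) -> y = ⊤ -> I = I
(((y -> x) | x) -> y) -> x = I -> ⊤ = ⊤
y -> ((((y -> x) | x) -> y) -> x) = I -> ⊤ = ⊤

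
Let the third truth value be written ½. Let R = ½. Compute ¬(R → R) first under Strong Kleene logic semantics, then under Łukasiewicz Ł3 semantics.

½; False

In Strong Kleene logic: R → R = ½ → ½ = ½  [¬½ ∨ ½]
¬(R → R) = ¬½ = ½
In Łukasiewicz Ł3: R → R = ½ → ½ = True  [min(1, 1−½+½)]
¬(R → R) = ¬True = False
They differ because Strong Kleene logic and Łukasiewicz Ł3 treat ½ differently under implication.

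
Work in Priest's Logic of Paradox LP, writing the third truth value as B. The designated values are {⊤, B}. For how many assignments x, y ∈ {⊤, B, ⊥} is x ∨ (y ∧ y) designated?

Of the 9 assignments, 8 give a value in {⊤, B}.

8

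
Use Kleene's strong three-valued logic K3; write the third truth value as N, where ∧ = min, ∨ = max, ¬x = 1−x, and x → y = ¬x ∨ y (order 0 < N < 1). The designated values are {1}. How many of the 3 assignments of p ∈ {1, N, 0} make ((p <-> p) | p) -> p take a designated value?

p=1: 1 ✓
p=N: N ·
p=0: 0 ·

1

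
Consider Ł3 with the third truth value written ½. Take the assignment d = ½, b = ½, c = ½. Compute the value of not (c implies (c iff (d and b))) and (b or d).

d and b = ½ and ½ = ½
c iff (d and b) = ½ iff ½ = ⊤  [1 − |½−½|]
c implies (c iff (d and b)) = ½ implies ⊤ = ⊤
not (c implies (c iff (d and b))) = not ⊤ = ⊥
b or d = ½ or ½ = ½
not (c implies (c iff (d and b))) and (b or d) = ⊥ and ½ = ⊥

⊥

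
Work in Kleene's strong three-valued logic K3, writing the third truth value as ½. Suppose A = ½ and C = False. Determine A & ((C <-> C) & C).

False

C <-> C = False <-> False = True
(C <-> C) & C = True & False = False
A & ((C <-> C) & C) = ½ & False = False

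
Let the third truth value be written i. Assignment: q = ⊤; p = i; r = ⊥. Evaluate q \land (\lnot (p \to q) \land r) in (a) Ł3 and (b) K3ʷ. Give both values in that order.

In Ł3: p \to q = i \to ⊤ = ⊤  [min(1, 1−½+1)]
\lnot (p \to q) = \lnot ⊤ = ⊥
\lnot (p \to q) \land r = ⊥ \land ⊥ = ⊥
q \land (\lnot (p \to q) \land r) = ⊤ \land ⊥ = ⊥
In K3ʷ: p \to q = i \to ⊤ = i  [any arg is the third value ⇒ result is the third value]
\lnot (p \to q) = \lnot i = i
\lnot (p \to q) \land r = i \land ⊥ = i
q \land (\lnot (p \to q) \land r) = ⊤ \land i = i
They differ because Ł3 and K3ʷ treat i differently under the binary connectives.

⊥; i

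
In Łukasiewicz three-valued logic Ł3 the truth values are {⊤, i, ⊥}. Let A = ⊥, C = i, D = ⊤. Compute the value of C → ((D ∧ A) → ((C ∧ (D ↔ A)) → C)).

D ∧ A = ⊤ ∧ ⊥ = ⊥
D ↔ A = ⊤ ↔ ⊥ = ⊥
C ∧ (D ↔ A) = i ∧ ⊥ = ⊥
(C ∧ (D ↔ A)) → C = ⊥ → i = ⊤  [min(1, 1−0+½)]
(D ∧ A) → ((C ∧ (D ↔ A)) → C) = ⊥ → ⊤ = ⊤
C → ((D ∧ A) → ((C ∧ (D ↔ A)) → C)) = i → ⊤ = ⊤

⊤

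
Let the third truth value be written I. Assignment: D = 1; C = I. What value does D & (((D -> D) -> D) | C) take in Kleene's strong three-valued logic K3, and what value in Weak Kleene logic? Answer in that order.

1; I

In Kleene's strong three-valued logic K3: D -> D = 1 -> 1 = 1
(D -> D) -> D = 1 -> 1 = 1
((D -> D) -> D) | C = 1 | I = 1
D & (((D -> D) -> D) | C) = 1 & 1 = 1
In Weak Kleene logic: D -> D = 1 -> 1 = 1
(D -> D) -> D = 1 -> 1 = 1
((D -> D) -> D) | C = 1 | I = I
D & (((D -> D) -> D) | C) = 1 & I = I
They differ because Kleene's strong three-valued logic K3 and Weak Kleene logic treat I differently under the binary connectives.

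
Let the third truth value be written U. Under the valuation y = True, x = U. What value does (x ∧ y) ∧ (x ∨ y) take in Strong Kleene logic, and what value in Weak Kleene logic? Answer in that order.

In Strong Kleene logic: x ∧ y = U ∧ True = U
x ∨ y = U ∨ True = True
(x ∧ y) ∧ (x ∨ y) = U ∧ True = U
In Weak Kleene logic: x ∧ y = U ∧ True = U
x ∨ y = U ∨ True = U
(x ∧ y) ∧ (x ∨ y) = U ∧ U = U

U; U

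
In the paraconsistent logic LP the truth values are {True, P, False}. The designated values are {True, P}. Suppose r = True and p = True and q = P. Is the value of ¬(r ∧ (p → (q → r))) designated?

No

q → r = P → True = True  [¬P ∨ True]
p → (q → r) = True → True = True
r ∧ (p → (q → r)) = True ∧ True = True
¬(r ∧ (p → (q → r))) = ¬True = False
False ∉ {True, P}.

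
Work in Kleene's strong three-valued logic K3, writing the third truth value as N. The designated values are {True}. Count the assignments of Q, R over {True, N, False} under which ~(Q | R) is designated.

Designated under: (Q=False, R=False).

1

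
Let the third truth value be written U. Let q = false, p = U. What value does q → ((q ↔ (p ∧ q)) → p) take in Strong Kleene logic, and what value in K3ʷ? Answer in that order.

true; U

In Strong Kleene logic: p ∧ q = U ∧ false = false
q ↔ (p ∧ q) = false ↔ false = true
(q ↔ (p ∧ q)) → p = true → U = U  [¬true ∨ U]
q → ((q ↔ (p ∧ q)) → p) = false → U = true
In K3ʷ: p ∧ q = U ∧ false = U
q ↔ (p ∧ q) = false ↔ U = U
(q ↔ (p ∧ q)) → p = U → U = U  [any arg is the third value ⇒ result is the third value]
q → ((q ↔ (p ∧ q)) → p) = false → U = U
They differ because Strong Kleene logic and K3ʷ treat U differently under the binary connectives.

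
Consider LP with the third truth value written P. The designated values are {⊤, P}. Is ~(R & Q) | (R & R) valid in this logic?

Yes

Every assignment of R, Q over {⊤, P, ⊥} gives a value in {⊤, P}.
In particular, with R=P, Q=P: ~(R & Q) | (R & R) = P.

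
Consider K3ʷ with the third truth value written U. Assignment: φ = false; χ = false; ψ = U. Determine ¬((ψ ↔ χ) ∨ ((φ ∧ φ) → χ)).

ψ ↔ χ = U ↔ false = U
φ ∧ φ = false ∧ false = false
(φ ∧ φ) → χ = false → false = true
(ψ ↔ χ) ∨ ((φ ∧ φ) → χ) = U ∨ true = U
¬((ψ ↔ χ) ∨ ((φ ∧ φ) → χ)) = ¬U = U

U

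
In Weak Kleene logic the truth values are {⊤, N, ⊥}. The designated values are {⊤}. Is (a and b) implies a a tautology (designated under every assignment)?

No

Countermodel: a=⊤, b=N gives N, which is not designated.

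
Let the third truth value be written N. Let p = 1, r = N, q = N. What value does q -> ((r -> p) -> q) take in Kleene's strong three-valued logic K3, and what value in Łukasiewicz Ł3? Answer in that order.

N; 1

In Kleene's strong three-valued logic K3: r -> p = N -> 1 = 1  [~N | 1]
(r -> p) -> q = 1 -> N = N
q -> ((r -> p) -> q) = N -> N = N
In Łukasiewicz Ł3: r -> p = N -> 1 = 1  [min(1, 1−½+1)]
(r -> p) -> q = 1 -> N = N
q -> ((r -> p) -> q) = N -> N = 1
They differ because Kleene's strong three-valued logic K3 and Łukasiewicz Ł3 treat N differently under implication.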